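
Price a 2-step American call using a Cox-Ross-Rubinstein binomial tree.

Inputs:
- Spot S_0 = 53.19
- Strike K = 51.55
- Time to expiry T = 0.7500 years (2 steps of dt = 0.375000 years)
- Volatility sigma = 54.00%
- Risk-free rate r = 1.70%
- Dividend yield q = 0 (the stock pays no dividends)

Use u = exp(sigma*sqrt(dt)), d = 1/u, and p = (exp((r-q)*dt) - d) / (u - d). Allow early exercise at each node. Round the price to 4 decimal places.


dt = T/N = 0.375000
u = exp(sigma*sqrt(dt)) = 1.391916; d = 1/u = 0.718434
p = (exp((r-q)*dt) - d) / (u - d) = 0.427571
Discount per step: exp(-r*dt) = 0.993645
Stock lattice S(k, i) with i counting down-moves:
  k=0: S(0,0) = 53.1900
  k=1: S(1,0) = 74.0360; S(1,1) = 38.2135
  k=2: S(2,0) = 103.0519; S(2,1) = 53.1900; S(2,2) = 27.4539
Terminal payoffs V(N, i) = max(S_T - K, 0):
  V(2,0) = 51.501889; V(2,1) = 1.640000; V(2,2) = 0.000000
Backward induction: V(k, i) = exp(-r*dt) * [p * V(k+1, i) + (1-p) * V(k+1, i+1)]; then take max(V_cont, immediate exercise) for American.
  V(1,0) = exp(-r*dt) * [p*51.501889 + (1-p)*1.640000] = 22.813591; exercise = 22.486005; V(1,0) = max -> 22.813591
  V(1,1) = exp(-r*dt) * [p*1.640000 + (1-p)*0.000000] = 0.696760; exercise = 0.000000; V(1,1) = max -> 0.696760
  V(0,0) = exp(-r*dt) * [p*22.813591 + (1-p)*0.696760] = 10.088752; exercise = 1.640000; V(0,0) = max -> 10.088752

Answer: Price = V(0,0) = 10.0888


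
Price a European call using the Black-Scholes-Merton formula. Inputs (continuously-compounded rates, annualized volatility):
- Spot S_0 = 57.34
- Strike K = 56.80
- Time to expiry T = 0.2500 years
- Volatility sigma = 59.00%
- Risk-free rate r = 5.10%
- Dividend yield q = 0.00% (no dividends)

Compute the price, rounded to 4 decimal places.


Answer: Price = 7.2985

Derivation:
d1 = (ln(S/K) + (r - q + 0.5*sigma^2) * T) / (sigma * sqrt(T)) = 0.22279537
d2 = d1 - sigma * sqrt(T) = -0.07220463
exp(-rT) = 0.98733094; exp(-qT) = 1.00000000
C = S_0 * exp(-qT) * N(d1) - K * exp(-rT) * N(d2)
N(d1) = 0.58815261; N(d2) = 0.47121953
C = 57.3400 * 1.00000000 * 0.58815261 - 56.8000 * 0.98733094 * 0.47121953 = 7.2985


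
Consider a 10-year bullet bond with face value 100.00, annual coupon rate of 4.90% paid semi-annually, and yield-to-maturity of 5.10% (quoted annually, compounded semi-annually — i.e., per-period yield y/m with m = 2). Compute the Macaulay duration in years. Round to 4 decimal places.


Coupon per period c = face * coupon_rate / m = 2.450000
Periods per year m = 2; per-period yield y/m = 0.025500
Number of cashflows N = 20
Cashflows (t years, CF_t, discount factor 1/(1+y/m)^(m*t), PV):
  t = 0.5000: CF_t = 2.450000, DF = 0.975134, PV = 2.389078
  t = 1.0000: CF_t = 2.450000, DF = 0.950886, PV = 2.329672
  t = 1.5000: CF_t = 2.450000, DF = 0.927242, PV = 2.271742
  t = 2.0000: CF_t = 2.450000, DF = 0.904185, PV = 2.215253
  t = 2.5000: CF_t = 2.450000, DF = 0.881702, PV = 2.160169
  t = 3.0000: CF_t = 2.450000, DF = 0.859777, PV = 2.106455
  t = 3.5000: CF_t = 2.450000, DF = 0.838398, PV = 2.054076
  t = 4.0000: CF_t = 2.450000, DF = 0.817551, PV = 2.002999
  t = 4.5000: CF_t = 2.450000, DF = 0.797222, PV = 1.953193
  t = 5.0000: CF_t = 2.450000, DF = 0.777398, PV = 1.904625
  t = 5.5000: CF_t = 2.450000, DF = 0.758067, PV = 1.857265
  t = 6.0000: CF_t = 2.450000, DF = 0.739217, PV = 1.811082
  t = 6.5000: CF_t = 2.450000, DF = 0.720836, PV = 1.766048
  t = 7.0000: CF_t = 2.450000, DF = 0.702912, PV = 1.722133
  t = 7.5000: CF_t = 2.450000, DF = 0.685433, PV = 1.679311
  t = 8.0000: CF_t = 2.450000, DF = 0.668389, PV = 1.637553
  t = 8.5000: CF_t = 2.450000, DF = 0.651769, PV = 1.596834
  t = 9.0000: CF_t = 2.450000, DF = 0.635562, PV = 1.557127
  t = 9.5000: CF_t = 2.450000, DF = 0.619758, PV = 1.518408
  t = 10.0000: CF_t = 102.450000, DF = 0.604347, PV = 61.915398
Price P = sum_t PV_t = 98.448421
Macaulay numerator sum_t t * PV_t:
  t * PV_t at t = 0.5000: 1.194539
  t * PV_t at t = 1.0000: 2.329672
  t * PV_t at t = 1.5000: 3.407614
  t * PV_t at t = 2.0000: 4.430507
  t * PV_t at t = 2.5000: 5.400423
  t * PV_t at t = 3.0000: 6.319364
  t * PV_t at t = 3.5000: 7.189265
  t * PV_t at t = 4.0000: 8.011997
  t * PV_t at t = 4.5000: 8.789367
  t * PV_t at t = 5.0000: 9.523124
  t * PV_t at t = 5.5000: 10.214955
  t * PV_t at t = 6.0000: 10.866492
  t * PV_t at t = 6.5000: 11.479310
  t * PV_t at t = 7.0000: 12.054933
  t * PV_t at t = 7.5000: 12.594832
  t * PV_t at t = 8.0000: 13.100427
  t * PV_t at t = 8.5000: 13.573089
  t * PV_t at t = 9.0000: 14.014146
  t * PV_t at t = 9.5000: 14.424875
  t * PV_t at t = 10.0000: 619.153980
Macaulay duration D = (sum_t t * PV_t) / P = 788.072910 / 98.448421 = 8.004932

Answer: Macaulay duration = 8.0049 years


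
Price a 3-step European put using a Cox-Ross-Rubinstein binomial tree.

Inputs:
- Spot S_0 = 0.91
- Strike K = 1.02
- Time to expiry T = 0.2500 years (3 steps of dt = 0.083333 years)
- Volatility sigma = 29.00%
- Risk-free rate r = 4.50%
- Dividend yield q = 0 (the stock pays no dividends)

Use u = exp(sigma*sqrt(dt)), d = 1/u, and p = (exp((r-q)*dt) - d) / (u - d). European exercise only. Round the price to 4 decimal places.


dt = T/N = 0.083333
u = exp(sigma*sqrt(dt)) = 1.087320; d = 1/u = 0.919693
p = (exp((r-q)*dt) - d) / (u - d) = 0.501496
Discount per step: exp(-r*dt) = 0.996257
Stock lattice S(k, i) with i counting down-moves:
  k=0: S(0,0) = 0.9100
  k=1: S(1,0) = 0.9895; S(1,1) = 0.8369
  k=2: S(2,0) = 1.0759; S(2,1) = 0.9100; S(2,2) = 0.7697
  k=3: S(3,0) = 1.1698; S(3,1) = 0.9895; S(3,2) = 0.8369; S(3,3) = 0.7079
Terminal payoffs V(N, i) = max(K - S_T, 0):
  V(3,0) = 0.000000; V(3,1) = 0.030539; V(3,2) = 0.183080; V(3,3) = 0.312104
Backward induction: V(k, i) = exp(-r*dt) * [p * V(k+1, i) + (1-p) * V(k+1, i+1)].
  V(2,0) = exp(-r*dt) * [p*0.000000 + (1-p)*0.030539] = 0.015167
  V(2,1) = exp(-r*dt) * [p*0.030539 + (1-p)*0.183080] = 0.106182
  V(2,2) = exp(-r*dt) * [p*0.183080 + (1-p)*0.312104] = 0.246473
  V(1,0) = exp(-r*dt) * [p*0.015167 + (1-p)*0.106182] = 0.060312
  V(1,1) = exp(-r*dt) * [p*0.106182 + (1-p)*0.246473] = 0.175458
  V(0,0) = exp(-r*dt) * [p*0.060312 + (1-p)*0.175458] = 0.117272

Answer: Price = V(0,0) = 0.1173


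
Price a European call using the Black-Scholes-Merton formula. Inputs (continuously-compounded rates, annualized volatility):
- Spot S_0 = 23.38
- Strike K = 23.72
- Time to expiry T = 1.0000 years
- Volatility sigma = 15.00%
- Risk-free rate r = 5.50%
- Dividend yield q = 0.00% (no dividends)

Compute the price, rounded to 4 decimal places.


d1 = (ln(S/K) + (r - q + 0.5*sigma^2) * T) / (sigma * sqrt(T)) = 0.34541588
d2 = d1 - sigma * sqrt(T) = 0.19541588
exp(-rT) = 0.94648515; exp(-qT) = 1.00000000
C = S_0 * exp(-qT) * N(d1) - K * exp(-rT) * N(d2)
N(d1) = 0.63510913; N(d2) = 0.57746631
C = 23.3800 * 1.00000000 * 0.63510913 - 23.7200 * 0.94648515 * 0.57746631 = 1.8844

Answer: Price = 1.8844


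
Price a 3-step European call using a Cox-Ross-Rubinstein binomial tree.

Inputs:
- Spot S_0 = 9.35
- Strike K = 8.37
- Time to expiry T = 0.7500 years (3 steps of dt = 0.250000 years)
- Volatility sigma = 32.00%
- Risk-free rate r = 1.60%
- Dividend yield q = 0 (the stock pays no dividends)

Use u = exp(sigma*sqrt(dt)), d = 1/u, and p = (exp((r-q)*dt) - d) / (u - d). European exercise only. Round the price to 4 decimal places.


Answer: Price = V(0,0) = 1.6114

Derivation:
dt = T/N = 0.250000
u = exp(sigma*sqrt(dt)) = 1.173511; d = 1/u = 0.852144
p = (exp((r-q)*dt) - d) / (u - d) = 0.472557
Discount per step: exp(-r*dt) = 0.996008
Stock lattice S(k, i) with i counting down-moves:
  k=0: S(0,0) = 9.3500
  k=1: S(1,0) = 10.9723; S(1,1) = 7.9675
  k=2: S(2,0) = 12.8761; S(2,1) = 9.3500; S(2,2) = 6.7895
  k=3: S(3,0) = 15.1103; S(3,1) = 10.9723; S(3,2) = 7.9675; S(3,3) = 5.7856
Terminal payoffs V(N, i) = max(S_T - K, 0):
  V(3,0) = 6.740296; V(3,1) = 2.602327; V(3,2) = 0.000000; V(3,3) = 0.000000
Backward induction: V(k, i) = exp(-r*dt) * [p * V(k+1, i) + (1-p) * V(k+1, i+1)].
  V(2,0) = exp(-r*dt) * [p*6.740296 + (1-p)*2.602327] = 4.539558
  V(2,1) = exp(-r*dt) * [p*2.602327 + (1-p)*0.000000] = 1.224838
  V(2,2) = exp(-r*dt) * [p*0.000000 + (1-p)*0.000000] = 0.000000
  V(1,0) = exp(-r*dt) * [p*4.539558 + (1-p)*1.224838] = 2.780089
  V(1,1) = exp(-r*dt) * [p*1.224838 + (1-p)*0.000000] = 0.576495
  V(0,0) = exp(-r*dt) * [p*2.780089 + (1-p)*0.576495] = 1.611360


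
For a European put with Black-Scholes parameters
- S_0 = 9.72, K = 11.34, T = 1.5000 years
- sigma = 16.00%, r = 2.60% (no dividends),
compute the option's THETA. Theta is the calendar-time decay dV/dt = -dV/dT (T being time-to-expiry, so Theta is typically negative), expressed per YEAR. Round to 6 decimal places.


d1 = -0.4896462626; d2 = -0.6856054420
phi(d1) = 0.3538736804; exp(-qT) = 1.0000000000; exp(-rT) = 0.9617507091
Theta = -S*exp(-qT)*phi(d1)*sigma/(2*sqrt(T)) + r*K*exp(-rT)*N(-d2) - q*S*exp(-qT)*N(-d1)
N(-d1) = 0.6878078831; N(-d2) = 0.7535190256; sqrt(T) = 1.2247448714
Term 1 = -9.7200 * 1.0000000000 * 0.3538736804 * 0.1600 / (2 * 1.2247448714) = -0.2246771391
Term 2 = 0.0260 * 11.3400 * 0.9617507091 * 0.7535190256 = 0.2136697983
Term 3 = 0 (no dividend yield, q = 0)
Theta = -0.2246771391 + (0.2136697983) + (0.0000000000) = -0.011007

Answer: Theta = -0.011007


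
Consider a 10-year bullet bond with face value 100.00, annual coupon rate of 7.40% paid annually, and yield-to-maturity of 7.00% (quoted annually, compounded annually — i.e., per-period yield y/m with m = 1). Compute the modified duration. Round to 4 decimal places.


Coupon per period c = face * coupon_rate / m = 7.400000
Periods per year m = 1; per-period yield y/m = 0.070000
Number of cashflows N = 10
Cashflows (t years, CF_t, discount factor 1/(1+y/m)^(m*t), PV):
  t = 1.0000: CF_t = 7.400000, DF = 0.934579, PV = 6.915888
  t = 2.0000: CF_t = 7.400000, DF = 0.873439, PV = 6.463447
  t = 3.0000: CF_t = 7.400000, DF = 0.816298, PV = 6.040604
  t = 4.0000: CF_t = 7.400000, DF = 0.762895, PV = 5.645425
  t = 5.0000: CF_t = 7.400000, DF = 0.712986, PV = 5.276098
  t = 6.0000: CF_t = 7.400000, DF = 0.666342, PV = 4.930932
  t = 7.0000: CF_t = 7.400000, DF = 0.622750, PV = 4.608348
  t = 8.0000: CF_t = 7.400000, DF = 0.582009, PV = 4.306867
  t = 9.0000: CF_t = 7.400000, DF = 0.543934, PV = 4.025110
  t = 10.0000: CF_t = 107.400000, DF = 0.508349, PV = 54.596714
Price P = sum_t PV_t = 102.809433
First compute Macaulay numerator sum_t t * PV_t:
  t * PV_t at t = 1.0000: 6.915888
  t * PV_t at t = 2.0000: 12.926893
  t * PV_t at t = 3.0000: 18.121813
  t * PV_t at t = 4.0000: 22.581698
  t * PV_t at t = 5.0000: 26.380489
  t * PV_t at t = 6.0000: 29.585595
  t * PV_t at t = 7.0000: 32.258437
  t * PV_t at t = 8.0000: 34.454939
  t * PV_t at t = 9.0000: 36.225987
  t * PV_t at t = 10.0000: 545.967140
Macaulay duration D = 765.418878 / 102.809433 = 7.445026
Modified duration = D / (1 + y/m) = 7.445026 / (1 + 0.070000) = 6.957968

Answer: Modified duration = 6.9580


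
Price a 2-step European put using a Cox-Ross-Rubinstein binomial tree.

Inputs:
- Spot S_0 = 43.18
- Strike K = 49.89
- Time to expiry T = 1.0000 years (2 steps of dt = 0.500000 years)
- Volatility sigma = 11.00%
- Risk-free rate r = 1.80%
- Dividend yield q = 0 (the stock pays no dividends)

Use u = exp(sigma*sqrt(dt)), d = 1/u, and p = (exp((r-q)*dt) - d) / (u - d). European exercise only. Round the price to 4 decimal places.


dt = T/N = 0.500000
u = exp(sigma*sqrt(dt)) = 1.080887; d = 1/u = 0.925166
p = (exp((r-q)*dt) - d) / (u - d) = 0.538621
Discount per step: exp(-r*dt) = 0.991040
Stock lattice S(k, i) with i counting down-moves:
  k=0: S(0,0) = 43.1800
  k=1: S(1,0) = 46.6727; S(1,1) = 39.9487
  k=2: S(2,0) = 50.4479; S(2,1) = 43.1800; S(2,2) = 36.9592
Terminal payoffs V(N, i) = max(K - S_T, 0):
  V(2,0) = 0.000000; V(2,1) = 6.710000; V(2,2) = 12.930825
Backward induction: V(k, i) = exp(-r*dt) * [p * V(k+1, i) + (1-p) * V(k+1, i+1)].
  V(1,0) = exp(-r*dt) * [p*0.000000 + (1-p)*6.710000] = 3.068115
  V(1,1) = exp(-r*dt) * [p*6.710000 + (1-p)*12.930825] = 9.494323
  V(0,0) = exp(-r*dt) * [p*3.068115 + (1-p)*9.494323] = 5.978978

Answer: Price = V(0,0) = 5.9790


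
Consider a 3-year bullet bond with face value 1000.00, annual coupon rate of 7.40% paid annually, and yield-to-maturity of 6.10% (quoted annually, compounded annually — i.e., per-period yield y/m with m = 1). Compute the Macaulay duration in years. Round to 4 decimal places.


Answer: Macaulay duration = 2.8017 years

Derivation:
Coupon per period c = face * coupon_rate / m = 74.000000
Periods per year m = 1; per-period yield y/m = 0.061000
Number of cashflows N = 3
Cashflows (t years, CF_t, discount factor 1/(1+y/m)^(m*t), PV):
  t = 1.0000: CF_t = 74.000000, DF = 0.942507, PV = 69.745523
  t = 2.0000: CF_t = 74.000000, DF = 0.888320, PV = 65.735649
  t = 3.0000: CF_t = 1074.000000, DF = 0.837247, PV = 899.203792
Price P = sum_t PV_t = 1034.684964
Macaulay numerator sum_t t * PV_t:
  t * PV_t at t = 1.0000: 69.745523
  t * PV_t at t = 2.0000: 131.471297
  t * PV_t at t = 3.0000: 2697.611376
Macaulay duration D = (sum_t t * PV_t) / P = 2898.828196 / 1034.684964 = 2.801653


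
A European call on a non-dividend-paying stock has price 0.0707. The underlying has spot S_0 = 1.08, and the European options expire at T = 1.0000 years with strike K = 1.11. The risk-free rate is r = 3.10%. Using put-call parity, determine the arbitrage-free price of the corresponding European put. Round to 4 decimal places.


Put-call parity: C - P = S_0 * exp(-qT) - K * exp(-rT).
S_0 * exp(-qT) = 1.0800 * 1.00000000 = 1.08000000
K * exp(-rT) = 1.1100 * 0.96947557 = 1.07611789
P = C - S*exp(-qT) + K*exp(-rT)
P = 0.0707 - 1.08000000 + 1.07611789 = 0.0668

Answer: Put price = 0.0668


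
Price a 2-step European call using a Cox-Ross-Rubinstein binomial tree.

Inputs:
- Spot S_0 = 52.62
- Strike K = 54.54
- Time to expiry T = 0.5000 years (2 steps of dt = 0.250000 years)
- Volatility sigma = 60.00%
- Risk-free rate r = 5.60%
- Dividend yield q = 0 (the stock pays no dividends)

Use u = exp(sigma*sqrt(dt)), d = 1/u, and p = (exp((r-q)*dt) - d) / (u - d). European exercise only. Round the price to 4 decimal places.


dt = T/N = 0.250000
u = exp(sigma*sqrt(dt)) = 1.349859; d = 1/u = 0.740818
p = (exp((r-q)*dt) - d) / (u - d) = 0.448706
Discount per step: exp(-r*dt) = 0.986098
Stock lattice S(k, i) with i counting down-moves:
  k=0: S(0,0) = 52.6200
  k=1: S(1,0) = 71.0296; S(1,1) = 38.9819
  k=2: S(2,0) = 95.8799; S(2,1) = 52.6200; S(2,2) = 28.8785
Terminal payoffs V(N, i) = max(S_T - K, 0):
  V(2,0) = 41.339891; V(2,1) = 0.000000; V(2,2) = 0.000000
Backward induction: V(k, i) = exp(-r*dt) * [p * V(k+1, i) + (1-p) * V(k+1, i+1)].
  V(1,0) = exp(-r*dt) * [p*41.339891 + (1-p)*0.000000] = 18.291579
  V(1,1) = exp(-r*dt) * [p*0.000000 + (1-p)*0.000000] = 0.000000
  V(0,0) = exp(-r*dt) * [p*18.291579 + (1-p)*0.000000] = 8.093438

Answer: Price = V(0,0) = 8.0934


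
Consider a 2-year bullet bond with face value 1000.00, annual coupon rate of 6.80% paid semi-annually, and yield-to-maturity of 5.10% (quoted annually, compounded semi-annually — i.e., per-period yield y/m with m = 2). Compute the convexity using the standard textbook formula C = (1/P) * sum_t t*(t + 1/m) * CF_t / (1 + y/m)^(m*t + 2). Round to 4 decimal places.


Coupon per period c = face * coupon_rate / m = 34.000000
Periods per year m = 2; per-period yield y/m = 0.025500
Number of cashflows N = 4
Cashflows (t years, CF_t, discount factor 1/(1+y/m)^(m*t), PV):
  t = 0.5000: CF_t = 34.000000, DF = 0.975134, PV = 33.154559
  t = 1.0000: CF_t = 34.000000, DF = 0.950886, PV = 32.330140
  t = 1.5000: CF_t = 34.000000, DF = 0.927242, PV = 31.526222
  t = 2.0000: CF_t = 1034.000000, DF = 0.904185, PV = 934.927383
Price P = sum_t PV_t = 1031.938303
Convexity numerator sum_t t*(t + 1/m) * CF_t / (1+y/m)^(m*t + 2):
  t = 0.5000: term = 15.763111
  t = 1.0000: term = 46.113440
  t = 1.5000: term = 89.933573
  t = 2.0000: term = 4445.049021
Convexity = (1/P) * sum = 4596.859145 / 1031.938303 = 4.454587

Answer: Convexity = 4.4546


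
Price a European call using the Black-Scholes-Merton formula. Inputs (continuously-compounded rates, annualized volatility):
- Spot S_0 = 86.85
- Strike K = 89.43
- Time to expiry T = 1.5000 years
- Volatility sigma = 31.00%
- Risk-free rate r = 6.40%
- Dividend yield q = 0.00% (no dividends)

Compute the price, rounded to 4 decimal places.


Answer: Price = 15.6498

Derivation:
d1 = (ln(S/K) + (r - q + 0.5*sigma^2) * T) / (sigma * sqrt(T)) = 0.36558317
d2 = d1 - sigma * sqrt(T) = -0.01408774
exp(-rT) = 0.90846402; exp(-qT) = 1.00000000
C = S_0 * exp(-qT) * N(d1) - K * exp(-rT) * N(d2)
N(d1) = 0.64266193; N(d2) = 0.49437999
C = 86.8500 * 1.00000000 * 0.64266193 - 89.4300 * 0.90846402 * 0.49437999 = 15.6498


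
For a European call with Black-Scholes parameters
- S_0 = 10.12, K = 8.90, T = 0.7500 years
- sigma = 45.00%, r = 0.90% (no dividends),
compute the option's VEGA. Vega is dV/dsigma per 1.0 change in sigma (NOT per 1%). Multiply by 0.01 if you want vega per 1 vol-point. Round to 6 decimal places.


d1 = 0.5418108630; d2 = 0.1520994313
phi(d1) = 0.3444804156; exp(-qT) = 1.0000000000; exp(-rT) = 0.9932727301
Vega = S * exp(-qT) * phi(d1) * sqrt(T) = 10.1200 * 1.0000000000 * 0.3444804156 * 0.8660254038 = 3.019087

Answer: Vega = 3.019087


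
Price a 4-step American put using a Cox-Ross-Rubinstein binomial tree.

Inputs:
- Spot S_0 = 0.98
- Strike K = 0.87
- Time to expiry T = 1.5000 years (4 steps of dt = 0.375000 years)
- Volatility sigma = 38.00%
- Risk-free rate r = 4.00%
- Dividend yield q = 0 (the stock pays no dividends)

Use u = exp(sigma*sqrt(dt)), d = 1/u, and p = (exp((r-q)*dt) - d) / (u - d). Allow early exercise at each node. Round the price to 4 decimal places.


Answer: Price = V(0,0) = 0.1027

Derivation:
dt = T/N = 0.375000
u = exp(sigma*sqrt(dt)) = 1.262005; d = 1/u = 0.792390
p = (exp((r-q)*dt) - d) / (u - d) = 0.474268
Discount per step: exp(-r*dt) = 0.985112
Stock lattice S(k, i) with i counting down-moves:
  k=0: S(0,0) = 0.9800
  k=1: S(1,0) = 1.2368; S(1,1) = 0.7765
  k=2: S(2,0) = 1.5608; S(2,1) = 0.9800; S(2,2) = 0.6153
  k=3: S(3,0) = 1.9697; S(3,1) = 1.2368; S(3,2) = 0.7765; S(3,3) = 0.4876
  k=4: S(4,0) = 2.4858; S(4,1) = 1.5608; S(4,2) = 0.9800; S(4,3) = 0.6153; S(4,4) = 0.3864
Terminal payoffs V(N, i) = max(K - S_T, 0):
  V(4,0) = 0.000000; V(4,1) = 0.000000; V(4,2) = 0.000000; V(4,3) = 0.254676; V(4,4) = 0.483649
Backward induction: V(k, i) = exp(-r*dt) * [p * V(k+1, i) + (1-p) * V(k+1, i+1)]; then take max(V_cont, immediate exercise) for American.
  V(3,0) = exp(-r*dt) * [p*0.000000 + (1-p)*0.000000] = 0.000000; exercise = 0.000000; V(3,0) = max -> 0.000000
  V(3,1) = exp(-r*dt) * [p*0.000000 + (1-p)*0.000000] = 0.000000; exercise = 0.000000; V(3,1) = max -> 0.000000
  V(3,2) = exp(-r*dt) * [p*0.000000 + (1-p)*0.254676] = 0.131898; exercise = 0.093458; V(3,2) = max -> 0.131898
  V(3,3) = exp(-r*dt) * [p*0.254676 + (1-p)*0.483649] = 0.369471; exercise = 0.382423; V(3,3) = max -> 0.382423
  V(2,0) = exp(-r*dt) * [p*0.000000 + (1-p)*0.000000] = 0.000000; exercise = 0.000000; V(2,0) = max -> 0.000000
  V(2,1) = exp(-r*dt) * [p*0.000000 + (1-p)*0.131898] = 0.068311; exercise = 0.000000; V(2,1) = max -> 0.068311
  V(2,2) = exp(-r*dt) * [p*0.131898 + (1-p)*0.382423] = 0.259683; exercise = 0.254676; V(2,2) = max -> 0.259683
  V(1,0) = exp(-r*dt) * [p*0.000000 + (1-p)*0.068311] = 0.035378; exercise = 0.000000; V(1,0) = max -> 0.035378
  V(1,1) = exp(-r*dt) * [p*0.068311 + (1-p)*0.259683] = 0.166406; exercise = 0.093458; V(1,1) = max -> 0.166406
  V(0,0) = exp(-r*dt) * [p*0.035378 + (1-p)*0.166406] = 0.102712; exercise = 0.000000; V(0,0) = max -> 0.102712


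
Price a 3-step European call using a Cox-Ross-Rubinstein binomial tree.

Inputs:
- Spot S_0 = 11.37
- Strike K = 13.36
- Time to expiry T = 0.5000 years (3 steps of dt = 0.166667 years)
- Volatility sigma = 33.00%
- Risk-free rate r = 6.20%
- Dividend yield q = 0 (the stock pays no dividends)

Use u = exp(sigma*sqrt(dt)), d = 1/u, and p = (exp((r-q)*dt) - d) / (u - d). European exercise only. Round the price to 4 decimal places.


dt = T/N = 0.166667
u = exp(sigma*sqrt(dt)) = 1.144219; d = 1/u = 0.873959
p = (exp((r-q)*dt) - d) / (u - d) = 0.504803
Discount per step: exp(-r*dt) = 0.989720
Stock lattice S(k, i) with i counting down-moves:
  k=0: S(0,0) = 11.3700
  k=1: S(1,0) = 13.0098; S(1,1) = 9.9369
  k=2: S(2,0) = 14.8860; S(2,1) = 11.3700; S(2,2) = 8.6845
  k=3: S(3,0) = 17.0329; S(3,1) = 13.0098; S(3,2) = 9.9369; S(3,3) = 7.5899
Terminal payoffs V(N, i) = max(S_T - K, 0):
  V(3,0) = 3.672855; V(3,1) = 0.000000; V(3,2) = 0.000000; V(3,3) = 0.000000
Backward induction: V(k, i) = exp(-r*dt) * [p * V(k+1, i) + (1-p) * V(k+1, i+1)].
  V(2,0) = exp(-r*dt) * [p*3.672855 + (1-p)*0.000000] = 1.835010
  V(2,1) = exp(-r*dt) * [p*0.000000 + (1-p)*0.000000] = 0.000000
  V(2,2) = exp(-r*dt) * [p*0.000000 + (1-p)*0.000000] = 0.000000
  V(1,0) = exp(-r*dt) * [p*1.835010 + (1-p)*0.000000] = 0.916796
  V(1,1) = exp(-r*dt) * [p*0.000000 + (1-p)*0.000000] = 0.000000
  V(0,0) = exp(-r*dt) * [p*0.916796 + (1-p)*0.000000] = 0.458044

Answer: Price = V(0,0) = 0.4580


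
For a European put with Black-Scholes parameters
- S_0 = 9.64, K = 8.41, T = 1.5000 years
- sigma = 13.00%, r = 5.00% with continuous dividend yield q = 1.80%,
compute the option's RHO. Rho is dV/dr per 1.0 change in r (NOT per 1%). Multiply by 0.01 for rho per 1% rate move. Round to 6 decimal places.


d1 = 1.2384031925; d2 = 1.0791863592
phi(d1) = 0.1853035909; exp(-qT) = 0.9733612415; exp(-rT) = 0.9277434863
N(-d2) = 0.1402523297
Rho = -K*T*exp(-rT)*N(-d2) = -8.4100 * 1.5000 * 0.9277434863 * 0.1402523297 = -1.641441

Answer: Rho = -1.641441


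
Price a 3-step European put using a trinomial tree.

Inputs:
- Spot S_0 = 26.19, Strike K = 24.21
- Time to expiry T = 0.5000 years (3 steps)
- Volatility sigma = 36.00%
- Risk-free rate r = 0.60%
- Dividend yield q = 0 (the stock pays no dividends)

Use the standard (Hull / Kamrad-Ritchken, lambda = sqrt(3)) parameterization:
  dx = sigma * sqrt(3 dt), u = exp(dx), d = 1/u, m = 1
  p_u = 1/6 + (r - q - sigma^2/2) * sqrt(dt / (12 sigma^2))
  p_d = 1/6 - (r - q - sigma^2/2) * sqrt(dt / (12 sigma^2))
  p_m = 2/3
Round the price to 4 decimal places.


Answer: Price = V(0,0) = 1.6855

Derivation:
dt = T/N = 0.166667; dx = sigma*sqrt(3*dt) = 0.254558
u = exp(dx) = 1.289892; d = 1/u = 0.775259
p_u = 0.147418, p_m = 0.666667, p_d = 0.185916
Discount per step: exp(-r*dt) = 0.999000
Stock lattice S(k, j) with j the centered position index:
  k=0: S(0,+0) = 26.1900
  k=1: S(1,-1) = 20.3040; S(1,+0) = 26.1900; S(1,+1) = 33.7823
  k=2: S(2,-2) = 15.7409; S(2,-1) = 20.3040; S(2,+0) = 26.1900; S(2,+1) = 33.7823; S(2,+2) = 43.5755
  k=3: S(3,-3) = 12.2033; S(3,-2) = 15.7409; S(3,-1) = 20.3040; S(3,+0) = 26.1900; S(3,+1) = 33.7823; S(3,+2) = 43.5755; S(3,+3) = 56.2077
Terminal payoffs V(N, j) = max(K - S_T, 0):
  V(3,-3) = 12.006750; V(3,-2) = 8.469126; V(3,-1) = 3.905973; V(3,+0) = 0.000000; V(3,+1) = 0.000000; V(3,+2) = 0.000000; V(3,+3) = 0.000000
Backward induction: V(k, j) = exp(-r*dt) * [p_u * V(k+1, j+1) + p_m * V(k+1, j) + p_d * V(k+1, j-1)]
  V(2,-2) = exp(-r*dt) * [p_u*3.905973 + p_m*8.469126 + p_d*12.006750] = 8.445687
  V(2,-1) = exp(-r*dt) * [p_u*0.000000 + p_m*3.905973 + p_d*8.469126] = 4.174349
  V(2,+0) = exp(-r*dt) * [p_u*0.000000 + p_m*0.000000 + p_d*3.905973] = 0.725456
  V(2,+1) = exp(-r*dt) * [p_u*0.000000 + p_m*0.000000 + p_d*0.000000] = 0.000000
  V(2,+2) = exp(-r*dt) * [p_u*0.000000 + p_m*0.000000 + p_d*0.000000] = 0.000000
  V(1,-1) = exp(-r*dt) * [p_u*0.725456 + p_m*4.174349 + p_d*8.445687] = 4.455572
  V(1,+0) = exp(-r*dt) * [p_u*0.000000 + p_m*0.725456 + p_d*4.174349] = 1.258455
  V(1,+1) = exp(-r*dt) * [p_u*0.000000 + p_m*0.000000 + p_d*0.725456] = 0.134739
  V(0,+0) = exp(-r*dt) * [p_u*0.134739 + p_m*1.258455 + p_d*4.455572] = 1.685507


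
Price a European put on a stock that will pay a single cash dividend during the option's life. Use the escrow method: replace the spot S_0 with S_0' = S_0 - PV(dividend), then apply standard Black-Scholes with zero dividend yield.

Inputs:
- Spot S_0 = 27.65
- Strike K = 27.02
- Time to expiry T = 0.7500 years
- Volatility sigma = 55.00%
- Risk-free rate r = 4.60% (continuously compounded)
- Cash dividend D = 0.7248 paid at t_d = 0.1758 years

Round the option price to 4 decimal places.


Answer: Price = 4.5885

Derivation:
PV(D) = D * exp(-r * t_d) = 0.7248 * 0.99194581 = 0.71896232
S_0' = S_0 - PV(D) = 27.6500 - 0.71896232 = 26.93103768
d1 = (ln(S_0'/K) + (r + sigma^2/2)*T) / (sigma*sqrt(T)) = 0.30366442
d2 = d1 - sigma*sqrt(T) = -0.17264955
exp(-rT) = 0.96608834
N(-d1) = 0.38069178; N(-d2) = 0.56853655
P = K * exp(-rT) * N(-d2) - S_0' * N(-d1) = 27.0200 * 0.96608834 * 0.56853655 - 26.93103768 * 0.38069178 = 4.5885


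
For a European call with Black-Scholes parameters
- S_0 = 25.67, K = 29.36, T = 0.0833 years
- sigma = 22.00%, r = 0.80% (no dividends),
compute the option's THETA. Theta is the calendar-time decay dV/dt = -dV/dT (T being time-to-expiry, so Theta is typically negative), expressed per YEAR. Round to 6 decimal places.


Answer: Theta = -0.459067

Derivation:
d1 = -2.0730173279; d2 = -2.1365131545
phi(d1) = 0.0465308868; exp(-qT) = 1.0000000000; exp(-rT) = 0.9993338220
Theta = -S*exp(-qT)*phi(d1)*sigma/(2*sqrt(T)) - r*K*exp(-rT)*N(d2) + q*S*exp(-qT)*N(d1)
N(d1) = 0.0190853335; N(d2) = 0.0163188050; sqrt(T) = 0.2886173938
Term 1 = -25.6700 * 1.0000000000 * 0.0465308868 * 0.2200 / (2 * 0.2886173938) = -0.4552368218
Term 2 = -0.0080 * 29.3600 * 0.9993338220 * 0.0163188050 = -0.0038304075
Term 3 = 0 (no dividend yield, q = 0)
Theta = -0.4552368218 + (-0.0038304075) + (0.0000000000) = -0.459067


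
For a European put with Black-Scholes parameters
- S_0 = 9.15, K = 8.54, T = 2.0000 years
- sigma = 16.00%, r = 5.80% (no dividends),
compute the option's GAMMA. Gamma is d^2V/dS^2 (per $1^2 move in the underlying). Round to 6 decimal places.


d1 = 0.9306977969; d2 = 0.7044236269
phi(d1) = 0.2587125374; exp(-qT) = 1.0000000000; exp(-rT) = 0.8904752233
Gamma = exp(-qT) * phi(d1) / (S * sigma * sqrt(T)) = 1.0000000000 * 0.2587125374 / (9.1500 * 0.1600 * 1.4142135624) = 0.124957

Answer: Gamma = 0.124957


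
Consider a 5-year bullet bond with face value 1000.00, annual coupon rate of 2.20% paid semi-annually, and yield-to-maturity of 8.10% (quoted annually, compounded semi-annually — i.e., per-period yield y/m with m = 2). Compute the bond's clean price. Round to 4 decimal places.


Coupon per period c = face * coupon_rate / m = 11.000000
Periods per year m = 2; per-period yield y/m = 0.040500
Number of cashflows N = 10
Cashflows (t years, CF_t, discount factor 1/(1+y/m)^(m*t), PV):
  t = 0.5000: CF_t = 11.000000, DF = 0.961076, PV = 10.571840
  t = 1.0000: CF_t = 11.000000, DF = 0.923668, PV = 10.160346
  t = 1.5000: CF_t = 11.000000, DF = 0.887715, PV = 9.764869
  t = 2.0000: CF_t = 11.000000, DF = 0.853162, PV = 9.384785
  t = 2.5000: CF_t = 11.000000, DF = 0.819954, PV = 9.019496
  t = 3.0000: CF_t = 11.000000, DF = 0.788039, PV = 8.668425
  t = 3.5000: CF_t = 11.000000, DF = 0.757365, PV = 8.331018
  t = 4.0000: CF_t = 11.000000, DF = 0.727886, PV = 8.006745
  t = 4.5000: CF_t = 11.000000, DF = 0.699554, PV = 7.695094
  t = 5.0000: CF_t = 1011.000000, DF = 0.672325, PV = 679.720409
Price P = sum_t PV_t = 761.323029

Answer: Price = 761.3230


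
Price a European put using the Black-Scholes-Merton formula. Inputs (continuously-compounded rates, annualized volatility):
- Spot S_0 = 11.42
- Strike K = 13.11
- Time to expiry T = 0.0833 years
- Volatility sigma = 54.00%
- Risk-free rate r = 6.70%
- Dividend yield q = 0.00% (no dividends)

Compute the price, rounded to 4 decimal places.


Answer: Price = 1.8259

Derivation:
d1 = (ln(S/K) + (r - q + 0.5*sigma^2) * T) / (sigma * sqrt(T)) = -0.77176923
d2 = d1 - sigma * sqrt(T) = -0.92762263
exp(-rT) = 0.99443445; exp(-qT) = 1.00000000
P = K * exp(-rT) * N(-d2) - S_0 * exp(-qT) * N(-d1)
N(-d1) = 0.77987444; N(-d2) = 0.82319832
P = 13.1100 * 0.99443445 * 0.82319832 - 11.4200 * 1.00000000 * 0.77987444 = 1.8259


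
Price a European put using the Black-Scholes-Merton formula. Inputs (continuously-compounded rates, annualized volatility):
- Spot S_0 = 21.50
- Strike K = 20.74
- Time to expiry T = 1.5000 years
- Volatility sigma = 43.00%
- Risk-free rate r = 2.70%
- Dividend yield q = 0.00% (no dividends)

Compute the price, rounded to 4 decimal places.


d1 = (ln(S/K) + (r - q + 0.5*sigma^2) * T) / (sigma * sqrt(T)) = 0.40855919
d2 = d1 - sigma * sqrt(T) = -0.11808110
exp(-rT) = 0.96030916; exp(-qT) = 1.00000000
P = K * exp(-rT) * N(-d2) - S_0 * exp(-qT) * N(-d1)
N(-d1) = 0.34143159; N(-d2) = 0.54699830
P = 20.7400 * 0.96030916 * 0.54699830 - 21.5000 * 1.00000000 * 0.34143159 = 3.5537

Answer: Price = 3.5537


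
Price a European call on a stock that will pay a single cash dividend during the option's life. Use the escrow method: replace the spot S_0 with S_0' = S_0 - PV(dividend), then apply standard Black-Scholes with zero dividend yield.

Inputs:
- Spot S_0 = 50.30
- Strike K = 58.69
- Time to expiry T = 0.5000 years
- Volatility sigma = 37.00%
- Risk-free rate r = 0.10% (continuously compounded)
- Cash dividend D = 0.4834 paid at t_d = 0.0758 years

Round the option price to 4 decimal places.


PV(D) = D * exp(-r * t_d) = 0.4834 * 0.99992420 = 0.48336336
S_0' = S_0 - PV(D) = 50.3000 - 0.48336336 = 49.81663664
d1 = (ln(S_0'/K) + (r + sigma^2/2)*T) / (sigma*sqrt(T)) = -0.49381034
d2 = d1 - sigma*sqrt(T) = -0.75543985
exp(-rT) = 0.99950012
N(d1) = 0.31072006; N(d2) = 0.22499255
C = S_0' * N(d1) - K * exp(-rT) * N(d2) = 49.81663664 * 0.31072006 - 58.6900 * 0.99950012 * 0.22499255 = 2.2808

Answer: Price = 2.2808


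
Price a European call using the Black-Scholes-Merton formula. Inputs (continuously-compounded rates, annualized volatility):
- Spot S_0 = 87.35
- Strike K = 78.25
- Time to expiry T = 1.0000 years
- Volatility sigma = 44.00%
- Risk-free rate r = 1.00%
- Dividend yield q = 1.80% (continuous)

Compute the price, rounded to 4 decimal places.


Answer: Price = 18.7484

Derivation:
d1 = (ln(S/K) + (r - q + 0.5*sigma^2) * T) / (sigma * sqrt(T)) = 0.45185047
d2 = d1 - sigma * sqrt(T) = 0.01185047
exp(-rT) = 0.99004983; exp(-qT) = 0.98216103
C = S_0 * exp(-qT) * N(d1) - K * exp(-rT) * N(d2)
N(d1) = 0.67431165; N(d2) = 0.50472754
C = 87.3500 * 0.98216103 * 0.67431165 - 78.2500 * 0.99004983 * 0.50472754 = 18.7484


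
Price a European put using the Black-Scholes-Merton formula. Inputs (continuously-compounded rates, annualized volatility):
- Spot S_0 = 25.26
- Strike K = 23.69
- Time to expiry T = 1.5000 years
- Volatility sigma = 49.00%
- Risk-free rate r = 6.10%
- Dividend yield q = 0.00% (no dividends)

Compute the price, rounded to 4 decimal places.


Answer: Price = 3.8870

Derivation:
d1 = (ln(S/K) + (r - q + 0.5*sigma^2) * T) / (sigma * sqrt(T)) = 0.55945696
d2 = d1 - sigma * sqrt(T) = -0.04066803
exp(-rT) = 0.91256132; exp(-qT) = 1.00000000
P = K * exp(-rT) * N(-d2) - S_0 * exp(-qT) * N(-d1)
N(-d1) = 0.28792495; N(-d2) = 0.51621973
P = 23.6900 * 0.91256132 * 0.51621973 - 25.2600 * 1.00000000 * 0.28792495 = 3.8870


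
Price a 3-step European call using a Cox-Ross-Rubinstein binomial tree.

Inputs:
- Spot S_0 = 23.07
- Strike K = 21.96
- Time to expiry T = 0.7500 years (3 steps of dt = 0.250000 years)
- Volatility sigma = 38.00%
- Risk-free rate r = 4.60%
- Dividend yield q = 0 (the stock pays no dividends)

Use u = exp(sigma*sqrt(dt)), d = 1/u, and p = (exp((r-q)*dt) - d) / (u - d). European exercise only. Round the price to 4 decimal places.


Answer: Price = V(0,0) = 4.1239

Derivation:
dt = T/N = 0.250000
u = exp(sigma*sqrt(dt)) = 1.209250; d = 1/u = 0.826959
p = (exp((r-q)*dt) - d) / (u - d) = 0.482898
Discount per step: exp(-r*dt) = 0.988566
Stock lattice S(k, i) with i counting down-moves:
  k=0: S(0,0) = 23.0700
  k=1: S(1,0) = 27.8974; S(1,1) = 19.0779
  k=2: S(2,0) = 33.7349; S(2,1) = 23.0700; S(2,2) = 15.7767
  k=3: S(3,0) = 40.7939; S(3,1) = 27.8974; S(3,2) = 19.0779; S(3,3) = 13.0467
Terminal payoffs V(N, i) = max(S_T - K, 0):
  V(3,0) = 18.833921; V(3,1) = 5.937388; V(3,2) = 0.000000; V(3,3) = 0.000000
Backward induction: V(k, i) = exp(-r*dt) * [p * V(k+1, i) + (1-p) * V(k+1, i+1)].
  V(2,0) = exp(-r*dt) * [p*18.833921 + (1-p)*5.937388] = 12.025999
  V(2,1) = exp(-r*dt) * [p*5.937388 + (1-p)*0.000000] = 2.834369
  V(2,2) = exp(-r*dt) * [p*0.000000 + (1-p)*0.000000] = 0.000000
  V(1,0) = exp(-r*dt) * [p*12.025999 + (1-p)*2.834369] = 7.189827
  V(1,1) = exp(-r*dt) * [p*2.834369 + (1-p)*0.000000] = 1.353061
  V(0,0) = exp(-r*dt) * [p*7.189827 + (1-p)*1.353061] = 4.123924


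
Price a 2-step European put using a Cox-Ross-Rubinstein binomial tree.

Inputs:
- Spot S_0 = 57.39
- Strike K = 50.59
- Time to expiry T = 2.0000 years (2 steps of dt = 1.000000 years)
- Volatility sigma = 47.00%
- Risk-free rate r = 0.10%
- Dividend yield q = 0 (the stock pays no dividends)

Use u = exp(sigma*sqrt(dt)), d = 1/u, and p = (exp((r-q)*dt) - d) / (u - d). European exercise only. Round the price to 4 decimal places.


dt = T/N = 1.000000
u = exp(sigma*sqrt(dt)) = 1.599994; d = 1/u = 0.625002
p = (exp((r-q)*dt) - d) / (u - d) = 0.385642
Discount per step: exp(-r*dt) = 0.999000
Stock lattice S(k, i) with i counting down-moves:
  k=0: S(0,0) = 57.3900
  k=1: S(1,0) = 91.8237; S(1,1) = 35.8689
  k=2: S(2,0) = 146.9173; S(2,1) = 57.3900; S(2,2) = 22.4181
Terminal payoffs V(N, i) = max(K - S_T, 0):
  V(2,0) = 0.000000; V(2,1) = 0.000000; V(2,2) = 28.171869
Backward induction: V(k, i) = exp(-r*dt) * [p * V(k+1, i) + (1-p) * V(k+1, i+1)].
  V(1,0) = exp(-r*dt) * [p*0.000000 + (1-p)*0.000000] = 0.000000
  V(1,1) = exp(-r*dt) * [p*0.000000 + (1-p)*28.171869] = 17.290302
  V(0,0) = exp(-r*dt) * [p*0.000000 + (1-p)*17.290302] = 10.611811

Answer: Price = V(0,0) = 10.6118


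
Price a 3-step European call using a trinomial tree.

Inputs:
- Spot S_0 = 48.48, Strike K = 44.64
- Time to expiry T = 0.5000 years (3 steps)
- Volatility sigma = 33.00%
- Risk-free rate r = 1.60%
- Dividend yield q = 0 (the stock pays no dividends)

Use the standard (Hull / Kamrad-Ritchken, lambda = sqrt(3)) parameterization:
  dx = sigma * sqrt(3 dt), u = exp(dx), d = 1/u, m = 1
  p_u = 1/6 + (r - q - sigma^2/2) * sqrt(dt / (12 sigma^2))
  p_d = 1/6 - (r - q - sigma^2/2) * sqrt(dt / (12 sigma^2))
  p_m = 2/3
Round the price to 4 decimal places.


dt = T/N = 0.166667; dx = sigma*sqrt(3*dt) = 0.233345
u = exp(dx) = 1.262817; d = 1/u = 0.791880
p_u = 0.152935, p_m = 0.666667, p_d = 0.180398
Discount per step: exp(-r*dt) = 0.997337
Stock lattice S(k, j) with j the centered position index:
  k=0: S(0,+0) = 48.4800
  k=1: S(1,-1) = 38.3903; S(1,+0) = 48.4800; S(1,+1) = 61.2214
  k=2: S(2,-2) = 30.4006; S(2,-1) = 38.3903; S(2,+0) = 48.4800; S(2,+1) = 61.2214; S(2,+2) = 77.3114
  k=3: S(3,-3) = 24.0736; S(3,-2) = 30.4006; S(3,-1) = 38.3903; S(3,+0) = 48.4800; S(3,+1) = 61.2214; S(3,+2) = 77.3114; S(3,+3) = 97.6302
Terminal payoffs V(N, j) = max(S_T - K, 0):
  V(3,-3) = 0.000000; V(3,-2) = 0.000000; V(3,-1) = 0.000000; V(3,+0) = 3.840000; V(3,+1) = 16.581386; V(3,+2) = 32.671431; V(3,+3) = 52.990218
Backward induction: V(k, j) = exp(-r*dt) * [p_u * V(k+1, j+1) + p_m * V(k+1, j) + p_d * V(k+1, j-1)]
  V(2,-2) = exp(-r*dt) * [p_u*0.000000 + p_m*0.000000 + p_d*0.000000] = 0.000000
  V(2,-1) = exp(-r*dt) * [p_u*3.840000 + p_m*0.000000 + p_d*0.000000] = 0.585707
  V(2,+0) = exp(-r*dt) * [p_u*16.581386 + p_m*3.840000 + p_d*0.000000] = 5.082307
  V(2,+1) = exp(-r*dt) * [p_u*32.671431 + p_m*16.581386 + p_d*3.840000] = 16.699009
  V(2,+2) = exp(-r*dt) * [p_u*52.990218 + p_m*32.671431 + p_d*16.581386] = 32.788722
  V(1,-1) = exp(-r*dt) * [p_u*5.082307 + p_m*0.585707 + p_d*0.000000] = 1.164625
  V(1,+0) = exp(-r*dt) * [p_u*16.699009 + p_m*5.082307 + p_d*0.585707] = 6.031626
  V(1,+1) = exp(-r*dt) * [p_u*32.788722 + p_m*16.699009 + p_d*5.082307] = 17.018618
  V(0,+0) = exp(-r*dt) * [p_u*17.018618 + p_m*6.031626 + p_d*1.164625] = 6.815727

Answer: Price = V(0,0) = 6.8157


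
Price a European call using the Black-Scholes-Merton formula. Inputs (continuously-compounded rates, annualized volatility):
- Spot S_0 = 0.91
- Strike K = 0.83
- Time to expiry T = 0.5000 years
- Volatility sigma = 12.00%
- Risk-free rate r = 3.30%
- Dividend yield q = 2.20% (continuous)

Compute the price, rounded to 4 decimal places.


d1 = (ln(S/K) + (r - q + 0.5*sigma^2) * T) / (sigma * sqrt(T)) = 1.19169765
d2 = d1 - sigma * sqrt(T) = 1.10684484
exp(-rT) = 0.98363538; exp(-qT) = 0.98906028
C = S_0 * exp(-qT) * N(d1) - K * exp(-rT) * N(d2)
N(d1) = 0.88331009; N(d2) = 0.86581949
C = 0.9100 * 0.98906028 * 0.88331009 - 0.8300 * 0.98363538 * 0.86581949 = 0.0881

Answer: Price = 0.0881


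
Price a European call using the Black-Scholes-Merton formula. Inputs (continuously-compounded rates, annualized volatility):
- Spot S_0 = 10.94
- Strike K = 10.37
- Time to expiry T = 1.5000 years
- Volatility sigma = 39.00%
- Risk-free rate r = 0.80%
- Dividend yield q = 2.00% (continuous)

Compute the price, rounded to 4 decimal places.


Answer: Price = 2.1596

Derivation:
d1 = (ln(S/K) + (r - q + 0.5*sigma^2) * T) / (sigma * sqrt(T)) = 0.31316575
d2 = d1 - sigma * sqrt(T) = -0.16448475
exp(-rT) = 0.98807171; exp(-qT) = 0.97044553
C = S_0 * exp(-qT) * N(d1) - K * exp(-rT) * N(d2)
N(d1) = 0.62292263; N(d2) = 0.43467477
C = 10.9400 * 0.97044553 * 0.62292263 - 10.3700 * 0.98807171 * 0.43467477 = 2.1596


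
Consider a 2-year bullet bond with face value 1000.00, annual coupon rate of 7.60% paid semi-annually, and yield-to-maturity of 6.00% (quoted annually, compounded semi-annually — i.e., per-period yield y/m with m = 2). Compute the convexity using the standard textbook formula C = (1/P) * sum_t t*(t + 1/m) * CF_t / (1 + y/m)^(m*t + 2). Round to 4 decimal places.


Answer: Convexity = 4.3826

Derivation:
Coupon per period c = face * coupon_rate / m = 38.000000
Periods per year m = 2; per-period yield y/m = 0.030000
Number of cashflows N = 4
Cashflows (t years, CF_t, discount factor 1/(1+y/m)^(m*t), PV):
  t = 0.5000: CF_t = 38.000000, DF = 0.970874, PV = 36.893204
  t = 1.0000: CF_t = 38.000000, DF = 0.942596, PV = 35.818645
  t = 1.5000: CF_t = 38.000000, DF = 0.915142, PV = 34.775383
  t = 2.0000: CF_t = 1038.000000, DF = 0.888487, PV = 922.249556
Price P = sum_t PV_t = 1029.736787
Convexity numerator sum_t t*(t + 1/m) * CF_t / (1+y/m)^(m*t + 2):
  t = 0.5000: term = 17.387692
  t = 1.0000: term = 50.643762
  t = 1.5000: term = 98.337401
  t = 2.0000: term = 4346.543292
Convexity = (1/P) * sum = 4512.912147 / 1029.736787 = 4.382588


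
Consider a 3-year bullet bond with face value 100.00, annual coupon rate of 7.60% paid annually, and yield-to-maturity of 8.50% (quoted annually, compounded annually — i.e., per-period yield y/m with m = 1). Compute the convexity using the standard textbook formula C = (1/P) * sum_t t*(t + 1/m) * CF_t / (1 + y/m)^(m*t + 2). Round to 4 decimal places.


Coupon per period c = face * coupon_rate / m = 7.600000
Periods per year m = 1; per-period yield y/m = 0.085000
Number of cashflows N = 3
Cashflows (t years, CF_t, discount factor 1/(1+y/m)^(m*t), PV):
  t = 1.0000: CF_t = 7.600000, DF = 0.921659, PV = 7.004608
  t = 2.0000: CF_t = 7.600000, DF = 0.849455, PV = 6.455860
  t = 3.0000: CF_t = 107.600000, DF = 0.782908, PV = 84.240911
Price P = sum_t PV_t = 97.701380
Convexity numerator sum_t t*(t + 1/m) * CF_t / (1+y/m)^(m*t + 2):
  t = 1.0000: term = 11.900203
  t = 2.0000: term = 32.903787
  t = 3.0000: term = 858.706651
Convexity = (1/P) * sum = 903.510641 / 97.701380 = 9.247675

Answer: Convexity = 9.2477


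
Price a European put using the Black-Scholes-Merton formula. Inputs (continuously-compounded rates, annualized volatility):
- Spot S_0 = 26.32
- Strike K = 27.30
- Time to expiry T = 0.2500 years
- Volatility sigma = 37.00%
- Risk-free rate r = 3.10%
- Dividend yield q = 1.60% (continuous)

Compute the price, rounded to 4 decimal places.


d1 = (ln(S/K) + (r - q + 0.5*sigma^2) * T) / (sigma * sqrt(T)) = -0.08483836
d2 = d1 - sigma * sqrt(T) = -0.26983836
exp(-rT) = 0.99227995; exp(-qT) = 0.99600799
P = K * exp(-rT) * N(-d2) - S_0 * exp(-qT) * N(-d1)
N(-d1) = 0.53380505; N(-d2) = 0.60635769
P = 27.3000 * 0.99227995 * 0.60635769 - 26.3200 * 0.99600799 * 0.53380505 = 2.4321

Answer: Price = 2.4321


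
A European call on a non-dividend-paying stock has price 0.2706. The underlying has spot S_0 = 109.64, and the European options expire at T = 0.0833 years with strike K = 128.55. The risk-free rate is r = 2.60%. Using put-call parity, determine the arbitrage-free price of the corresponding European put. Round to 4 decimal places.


Put-call parity: C - P = S_0 * exp(-qT) - K * exp(-rT).
S_0 * exp(-qT) = 109.6400 * 1.00000000 = 109.64000000
K * exp(-rT) = 128.5500 * 0.99783654 = 128.27188769
P = C - S*exp(-qT) + K*exp(-rT)
P = 0.2706 - 109.64000000 + 128.27188769 = 18.9025

Answer: Put price = 18.9025
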